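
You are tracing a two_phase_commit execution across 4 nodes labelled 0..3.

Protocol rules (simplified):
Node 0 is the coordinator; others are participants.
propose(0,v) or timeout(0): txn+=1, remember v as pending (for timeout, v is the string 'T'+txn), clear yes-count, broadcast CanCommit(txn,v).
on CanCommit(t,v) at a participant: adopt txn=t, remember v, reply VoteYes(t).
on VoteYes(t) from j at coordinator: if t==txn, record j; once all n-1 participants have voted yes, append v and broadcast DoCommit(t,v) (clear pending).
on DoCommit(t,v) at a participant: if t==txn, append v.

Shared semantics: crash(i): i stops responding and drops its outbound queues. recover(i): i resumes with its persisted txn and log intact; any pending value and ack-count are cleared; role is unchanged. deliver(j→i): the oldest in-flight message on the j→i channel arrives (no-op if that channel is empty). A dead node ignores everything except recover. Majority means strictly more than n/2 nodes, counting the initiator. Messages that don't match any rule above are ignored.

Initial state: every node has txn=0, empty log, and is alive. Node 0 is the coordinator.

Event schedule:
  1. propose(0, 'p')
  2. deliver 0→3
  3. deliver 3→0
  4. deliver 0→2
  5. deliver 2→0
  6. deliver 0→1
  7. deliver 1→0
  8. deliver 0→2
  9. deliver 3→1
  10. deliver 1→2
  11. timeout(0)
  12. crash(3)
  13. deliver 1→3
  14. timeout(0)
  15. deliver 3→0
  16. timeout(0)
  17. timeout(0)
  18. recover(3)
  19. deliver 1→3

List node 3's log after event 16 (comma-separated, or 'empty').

step 1 propose(0,'p'): 0={coor,t=1,log=-}
step 2 deliver 0→3: 3={part,t=1,log=-}
step 3 deliver 3→0: —
step 4 deliver 0→2: 2={part,t=1,log=-}
step 5 deliver 2→0: —
step 6 deliver 0→1: 1={part,t=1,log=-}
step 7 deliver 1→0: 0={coor,t=1,log=p}
step 8 deliver 0→2: 2={part,t=1,log=p}
step 9 deliver 3→1: —
step 10 deliver 1→2: —
step 11 timeout(0): 0={coor,t=2,log=p}
step 12 crash(3): 3={✗part,t=1,log=-}
step 13 deliver 1→3: —
step 14 timeout(0): 0={coor,t=3,log=p}
step 15 deliver 3→0: —
step 16 timeout(0): 0={coor,t=4,log=p}

empty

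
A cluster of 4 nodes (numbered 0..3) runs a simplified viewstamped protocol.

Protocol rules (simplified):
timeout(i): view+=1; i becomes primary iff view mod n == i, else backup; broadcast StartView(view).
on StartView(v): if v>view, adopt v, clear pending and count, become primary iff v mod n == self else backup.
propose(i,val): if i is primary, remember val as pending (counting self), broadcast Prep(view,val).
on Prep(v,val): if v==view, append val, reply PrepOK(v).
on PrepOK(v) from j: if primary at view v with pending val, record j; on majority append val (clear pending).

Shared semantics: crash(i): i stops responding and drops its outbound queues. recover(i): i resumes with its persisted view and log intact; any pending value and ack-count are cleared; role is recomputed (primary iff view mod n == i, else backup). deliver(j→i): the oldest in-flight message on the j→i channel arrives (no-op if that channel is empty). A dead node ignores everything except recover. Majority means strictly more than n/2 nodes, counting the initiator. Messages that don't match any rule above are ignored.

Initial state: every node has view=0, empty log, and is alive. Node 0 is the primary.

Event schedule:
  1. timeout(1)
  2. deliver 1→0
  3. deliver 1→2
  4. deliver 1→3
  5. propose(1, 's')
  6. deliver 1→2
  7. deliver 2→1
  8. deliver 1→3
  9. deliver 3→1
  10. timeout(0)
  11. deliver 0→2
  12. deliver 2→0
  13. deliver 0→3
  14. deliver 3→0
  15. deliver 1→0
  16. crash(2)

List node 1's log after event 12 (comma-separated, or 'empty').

[1] timeout(1) → N1(prim v1 [-])
[2] deliver 1→0 → N0(back v1 [-])
[3] deliver 1→2 → N2(back v1 [-])
[4] deliver 1→3 → N3(back v1 [-])
[5] propose(1,'s') → ∅
[6] deliver 1→2 → N2(back v1 [s])
[7] deliver 2→1 → ∅
[8] deliver 1→3 → N3(back v1 [s])
[9] deliver 3→1 → N1(prim v1 [s])
[10] timeout(0) → N0(back v2 [-])
[11] deliver 0→2 → N2(prim v2 [s])
[12] deliver 2→0 → ∅

s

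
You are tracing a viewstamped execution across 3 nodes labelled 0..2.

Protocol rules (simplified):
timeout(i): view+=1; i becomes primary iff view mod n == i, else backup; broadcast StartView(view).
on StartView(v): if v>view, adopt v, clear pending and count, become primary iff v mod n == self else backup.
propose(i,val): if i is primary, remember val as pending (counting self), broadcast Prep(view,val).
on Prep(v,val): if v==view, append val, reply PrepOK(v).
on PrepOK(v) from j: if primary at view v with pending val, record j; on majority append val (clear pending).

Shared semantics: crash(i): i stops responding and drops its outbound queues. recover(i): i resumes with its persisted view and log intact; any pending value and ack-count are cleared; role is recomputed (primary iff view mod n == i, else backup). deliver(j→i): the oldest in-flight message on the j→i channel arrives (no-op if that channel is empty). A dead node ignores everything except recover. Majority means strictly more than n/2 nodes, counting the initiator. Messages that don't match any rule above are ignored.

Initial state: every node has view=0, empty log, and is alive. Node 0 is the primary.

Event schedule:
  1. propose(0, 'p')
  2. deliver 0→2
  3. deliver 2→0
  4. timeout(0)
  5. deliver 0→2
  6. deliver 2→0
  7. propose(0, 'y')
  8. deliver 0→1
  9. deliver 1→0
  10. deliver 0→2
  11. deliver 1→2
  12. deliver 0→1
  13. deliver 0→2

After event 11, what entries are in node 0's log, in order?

p

[1] propose(0,'p') → ∅
[2] deliver 0→2 → N2(back v0 [p])
[3] deliver 2→0 → N0(prim v0 [p])
[4] timeout(0) → N0(back v1 [p])
[5] deliver 0→2 → N2(back v1 [p])
[6] deliver 2→0 → ∅
[7] propose(0,'y') → ∅
[8] deliver 0→1 → N1(back v0 [p])
[9] deliver 1→0 → ∅
[10] deliver 0→2 → ∅
[11] deliver 1→2 → ∅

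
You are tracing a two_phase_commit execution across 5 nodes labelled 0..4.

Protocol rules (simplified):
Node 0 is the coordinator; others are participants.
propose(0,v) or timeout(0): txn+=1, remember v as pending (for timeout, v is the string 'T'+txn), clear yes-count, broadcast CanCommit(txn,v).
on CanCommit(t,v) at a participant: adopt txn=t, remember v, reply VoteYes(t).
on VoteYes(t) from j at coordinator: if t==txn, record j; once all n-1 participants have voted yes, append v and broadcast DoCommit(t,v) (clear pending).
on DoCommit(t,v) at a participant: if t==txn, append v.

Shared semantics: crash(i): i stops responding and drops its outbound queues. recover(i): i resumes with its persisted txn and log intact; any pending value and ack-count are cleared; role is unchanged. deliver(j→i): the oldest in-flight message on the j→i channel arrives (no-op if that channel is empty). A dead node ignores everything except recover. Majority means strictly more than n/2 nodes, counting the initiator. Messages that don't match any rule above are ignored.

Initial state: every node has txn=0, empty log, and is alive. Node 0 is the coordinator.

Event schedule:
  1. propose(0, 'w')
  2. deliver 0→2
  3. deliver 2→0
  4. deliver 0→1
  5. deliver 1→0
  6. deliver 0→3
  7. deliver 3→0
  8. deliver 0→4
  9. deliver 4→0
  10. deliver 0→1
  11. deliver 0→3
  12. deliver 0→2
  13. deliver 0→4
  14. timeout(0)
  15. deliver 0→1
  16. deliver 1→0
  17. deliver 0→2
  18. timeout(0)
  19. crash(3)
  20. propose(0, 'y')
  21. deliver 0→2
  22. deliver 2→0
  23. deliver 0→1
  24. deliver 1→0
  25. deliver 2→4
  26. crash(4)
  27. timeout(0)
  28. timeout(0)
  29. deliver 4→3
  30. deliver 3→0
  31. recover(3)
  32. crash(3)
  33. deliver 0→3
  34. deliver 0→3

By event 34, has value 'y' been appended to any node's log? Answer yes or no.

[1] propose(0,'w') → N0(coor t1 [-])
[2] deliver 0→2 → N2(part t1 [-])
[3] deliver 2→0 → ∅
[4] deliver 0→1 → N1(part t1 [-])
[5] deliver 1→0 → ∅
[6] deliver 0→3 → N3(part t1 [-])
[7] deliver 3→0 → ∅
[8] deliver 0→4 → N4(part t1 [-])
[9] deliver 4→0 → N0(coor t1 [w])
[10] deliver 0→1 → N1(part t1 [w])
[11] deliver 0→3 → N3(part t1 [w])
[12] deliver 0→2 → N2(part t1 [w])
[13] deliver 0→4 → N4(part t1 [w])
[14] timeout(0) → N0(coor t2 [w])
[15] deliver 0→1 → N1(part t2 [w])
[16] deliver 1→0 → ∅
[17] deliver 0→2 → N2(part t2 [w])
[18] timeout(0) → N0(coor t3 [w])
[19] crash(3) → N3(✗part t1 [w])
[20] propose(0,'y') → N0(coor t4 [w])
[21] deliver 0→2 → N2(part t3 [w])
[22] deliver 2→0 → ∅
[23] deliver 0→1 → N1(part t3 [w])
[24] deliver 1→0 → ∅
[25] deliver 2→4 → ∅
[26] crash(4) → N4(✗part t1 [w])
[27] timeout(0) → N0(coor t5 [w])
[28] timeout(0) → N0(coor t6 [w])
[29] deliver 4→3 → ∅
[30] deliver 3→0 → ∅
[31] recover(3) → N3(part t1 [w])
[32] crash(3) → N3(✗part t1 [w])
[33] deliver 0→3 → ∅
[34] deliver 0→3 → ∅

no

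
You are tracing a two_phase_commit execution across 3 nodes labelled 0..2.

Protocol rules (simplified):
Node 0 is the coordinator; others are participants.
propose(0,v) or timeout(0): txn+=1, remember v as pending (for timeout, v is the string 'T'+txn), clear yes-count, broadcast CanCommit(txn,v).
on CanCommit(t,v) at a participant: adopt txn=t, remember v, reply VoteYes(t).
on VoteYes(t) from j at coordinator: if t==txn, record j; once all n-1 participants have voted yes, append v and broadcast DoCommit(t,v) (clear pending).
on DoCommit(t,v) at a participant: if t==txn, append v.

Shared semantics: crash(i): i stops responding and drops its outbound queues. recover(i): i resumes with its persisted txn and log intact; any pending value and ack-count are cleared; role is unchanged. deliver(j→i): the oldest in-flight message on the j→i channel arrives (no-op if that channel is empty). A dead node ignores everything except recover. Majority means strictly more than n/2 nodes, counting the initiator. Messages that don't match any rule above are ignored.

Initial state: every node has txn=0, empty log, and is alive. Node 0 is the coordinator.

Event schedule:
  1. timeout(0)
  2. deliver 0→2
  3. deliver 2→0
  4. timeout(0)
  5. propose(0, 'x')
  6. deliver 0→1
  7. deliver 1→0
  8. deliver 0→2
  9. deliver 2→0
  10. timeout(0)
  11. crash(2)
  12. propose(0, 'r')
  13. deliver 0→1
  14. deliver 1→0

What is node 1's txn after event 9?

e1 timeout(0): 0[coor,t=1,-]
e2 deliver 0→2: 2[part,t=1,-]
e3 deliver 2→0: ·
e4 timeout(0): 0[coor,t=2,-]
e5 propose(0,'x'): 0[coor,t=3,-]
e6 deliver 0→1: 1[part,t=1,-]
e7 deliver 1→0: ·
e8 deliver 0→2: 2[part,t=2,-]
e9 deliver 2→0: ·

1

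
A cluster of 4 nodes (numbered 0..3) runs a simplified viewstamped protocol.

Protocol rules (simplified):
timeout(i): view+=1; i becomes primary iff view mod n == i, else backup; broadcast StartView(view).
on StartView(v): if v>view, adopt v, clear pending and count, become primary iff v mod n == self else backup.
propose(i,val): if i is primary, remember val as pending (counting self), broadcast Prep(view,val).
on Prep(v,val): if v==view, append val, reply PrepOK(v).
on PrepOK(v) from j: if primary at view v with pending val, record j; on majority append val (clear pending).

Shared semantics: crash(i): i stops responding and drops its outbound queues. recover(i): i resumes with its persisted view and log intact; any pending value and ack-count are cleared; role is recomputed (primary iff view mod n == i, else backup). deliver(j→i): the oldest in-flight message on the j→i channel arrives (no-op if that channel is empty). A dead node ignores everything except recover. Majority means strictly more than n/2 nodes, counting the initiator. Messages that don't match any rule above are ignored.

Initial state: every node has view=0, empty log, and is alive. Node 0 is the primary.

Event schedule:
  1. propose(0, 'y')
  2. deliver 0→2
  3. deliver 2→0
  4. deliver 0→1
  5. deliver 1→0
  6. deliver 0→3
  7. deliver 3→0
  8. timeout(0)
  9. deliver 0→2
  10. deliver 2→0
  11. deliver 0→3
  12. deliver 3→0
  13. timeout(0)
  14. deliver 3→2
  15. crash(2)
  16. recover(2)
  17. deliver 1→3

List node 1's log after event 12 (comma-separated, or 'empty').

after 1 — propose(0,'y'): ·
after 2 — deliver 0→2: n2:back/v0/[y]
after 3 — deliver 2→0: ·
after 4 — deliver 0→1: n1:back/v0/[y]
after 5 — deliver 1→0: n0:prim/v0/[y]
after 6 — deliver 0→3: n3:back/v0/[y]
after 7 — deliver 3→0: ·
after 8 — timeout(0): n0:back/v1/[y]
after 9 — deliver 0→2: n2:back/v1/[y]
after 10 — deliver 2→0: ·
after 11 — deliver 0→3: n3:back/v1/[y]
after 12 — deliver 3→0: ·

y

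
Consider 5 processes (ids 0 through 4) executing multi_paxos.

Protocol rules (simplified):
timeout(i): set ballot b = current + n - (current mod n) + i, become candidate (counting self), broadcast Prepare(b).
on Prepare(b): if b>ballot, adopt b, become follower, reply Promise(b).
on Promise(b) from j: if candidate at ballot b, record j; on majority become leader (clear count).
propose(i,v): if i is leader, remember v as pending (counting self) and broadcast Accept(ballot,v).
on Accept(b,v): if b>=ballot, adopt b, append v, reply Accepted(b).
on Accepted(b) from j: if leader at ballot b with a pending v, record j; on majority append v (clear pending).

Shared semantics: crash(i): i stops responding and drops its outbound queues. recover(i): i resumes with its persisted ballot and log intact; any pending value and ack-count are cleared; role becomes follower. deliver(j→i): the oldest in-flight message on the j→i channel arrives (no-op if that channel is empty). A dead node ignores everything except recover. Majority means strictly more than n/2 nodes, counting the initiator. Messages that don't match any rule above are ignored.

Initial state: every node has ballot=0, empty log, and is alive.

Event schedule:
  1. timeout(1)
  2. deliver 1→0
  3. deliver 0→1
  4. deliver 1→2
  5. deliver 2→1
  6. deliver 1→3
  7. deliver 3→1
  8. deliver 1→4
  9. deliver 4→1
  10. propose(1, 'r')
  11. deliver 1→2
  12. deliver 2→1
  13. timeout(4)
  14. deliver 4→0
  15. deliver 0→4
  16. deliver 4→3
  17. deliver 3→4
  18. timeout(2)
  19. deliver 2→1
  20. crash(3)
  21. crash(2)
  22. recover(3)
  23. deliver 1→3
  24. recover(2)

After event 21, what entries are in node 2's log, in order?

after 1 — timeout(1): n1:cand/b6/[-]
after 2 — deliver 1→0: n0:foll/b6/[-]
after 3 — deliver 0→1: ·
after 4 — deliver 1→2: n2:foll/b6/[-]
after 5 — deliver 2→1: n1:lead/b6/[-]
after 6 — deliver 1→3: n3:foll/b6/[-]
after 7 — deliver 3→1: ·
after 8 — deliver 1→4: n4:foll/b6/[-]
after 9 — deliver 4→1: ·
after 10 — propose(1,'r'): ·
after 11 — deliver 1→2: n2:foll/b6/[r]
after 12 — deliver 2→1: ·
after 13 — timeout(4): n4:cand/b14/[-]
after 14 — deliver 4→0: n0:foll/b14/[-]
after 15 — deliver 0→4: ·
after 16 — deliver 4→3: n3:foll/b14/[-]
after 17 — deliver 3→4: n4:lead/b14/[-]
after 18 — timeout(2): n2:cand/b12/[r]
after 19 — deliver 2→1: n1:foll/b12/[-]
after 20 — crash(3): n3:✗foll/b14/[-]
after 21 — crash(2): n2:✗cand/b12/[r]

r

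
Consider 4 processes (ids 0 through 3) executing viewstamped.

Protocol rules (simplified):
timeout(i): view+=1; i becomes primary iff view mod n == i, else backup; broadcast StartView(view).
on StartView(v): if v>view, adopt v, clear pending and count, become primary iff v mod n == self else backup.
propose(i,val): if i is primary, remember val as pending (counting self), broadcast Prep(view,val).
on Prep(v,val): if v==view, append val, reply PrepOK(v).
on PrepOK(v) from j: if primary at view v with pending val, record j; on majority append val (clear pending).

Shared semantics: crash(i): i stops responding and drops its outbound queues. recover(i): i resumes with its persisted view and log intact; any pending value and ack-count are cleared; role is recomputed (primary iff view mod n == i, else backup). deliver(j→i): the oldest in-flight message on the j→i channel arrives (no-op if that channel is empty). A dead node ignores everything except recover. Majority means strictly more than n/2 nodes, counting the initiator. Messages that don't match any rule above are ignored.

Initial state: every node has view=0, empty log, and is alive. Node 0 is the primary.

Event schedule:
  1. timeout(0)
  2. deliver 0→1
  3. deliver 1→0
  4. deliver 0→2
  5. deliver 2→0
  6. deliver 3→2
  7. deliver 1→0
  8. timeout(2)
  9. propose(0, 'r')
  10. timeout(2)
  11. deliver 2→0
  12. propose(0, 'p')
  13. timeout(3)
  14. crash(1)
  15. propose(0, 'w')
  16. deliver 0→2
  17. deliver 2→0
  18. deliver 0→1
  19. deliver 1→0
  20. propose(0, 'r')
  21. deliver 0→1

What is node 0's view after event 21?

3

step 1 timeout(0): 0={back,v=1,log=-}
step 2 deliver 0→1: 1={prim,v=1,log=-}
step 3 deliver 1→0: —
step 4 deliver 0→2: 2={back,v=1,log=-}
step 5 deliver 2→0: —
step 6 deliver 3→2: —
step 7 deliver 1→0: —
step 8 timeout(2): 2={prim,v=2,log=-}
step 9 propose(0,'r'): —
step 10 timeout(2): 2={back,v=3,log=-}
step 11 deliver 2→0: 0={back,v=2,log=-}
step 12 propose(0,'p'): —
step 13 timeout(3): 3={back,v=1,log=-}
step 14 crash(1): 1={✗prim,v=1,log=-}
step 15 propose(0,'w'): —
step 16 deliver 0→2: —
step 17 deliver 2→0: 0={back,v=3,log=-}
step 18 deliver 0→1: —
step 19 deliver 1→0: —
step 20 propose(0,'r'): —
step 21 deliver 0→1: —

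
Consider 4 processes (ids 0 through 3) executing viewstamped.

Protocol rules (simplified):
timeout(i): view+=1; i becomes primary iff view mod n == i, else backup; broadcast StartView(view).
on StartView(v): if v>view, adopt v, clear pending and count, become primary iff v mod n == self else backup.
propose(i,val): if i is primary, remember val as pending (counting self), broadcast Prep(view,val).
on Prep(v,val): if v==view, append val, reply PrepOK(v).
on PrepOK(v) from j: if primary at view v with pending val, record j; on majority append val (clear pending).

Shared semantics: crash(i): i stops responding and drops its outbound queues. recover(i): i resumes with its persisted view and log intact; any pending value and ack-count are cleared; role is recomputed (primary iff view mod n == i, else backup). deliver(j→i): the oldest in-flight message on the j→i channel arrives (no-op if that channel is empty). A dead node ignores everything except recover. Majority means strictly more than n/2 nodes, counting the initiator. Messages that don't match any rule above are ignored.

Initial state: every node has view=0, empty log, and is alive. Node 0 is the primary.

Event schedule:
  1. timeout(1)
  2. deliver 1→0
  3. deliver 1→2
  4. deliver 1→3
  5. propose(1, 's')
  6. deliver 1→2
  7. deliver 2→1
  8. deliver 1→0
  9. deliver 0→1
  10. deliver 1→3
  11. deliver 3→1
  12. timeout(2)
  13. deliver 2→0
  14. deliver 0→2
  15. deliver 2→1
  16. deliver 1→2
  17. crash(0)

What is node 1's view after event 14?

1

1. timeout(1):  <1:prim v1 ->
2. deliver 1→0:  <0:back v1 ->
3. deliver 1→2:  <2:back v1 ->
4. deliver 1→3:  <3:back v1 ->
5. propose(1,'s'):  nop
6. deliver 1→2:  <2:back v1 s>
7. deliver 2→1:  nop
8. deliver 1→0:  <0:back v1 s>
9. deliver 0→1:  <1:prim v1 s>
10. deliver 1→3:  <3:back v1 s>
11. deliver 3→1:  nop
12. timeout(2):  <2:prim v2 s>
13. deliver 2→0:  <0:back v2 s>
14. deliver 0→2:  nop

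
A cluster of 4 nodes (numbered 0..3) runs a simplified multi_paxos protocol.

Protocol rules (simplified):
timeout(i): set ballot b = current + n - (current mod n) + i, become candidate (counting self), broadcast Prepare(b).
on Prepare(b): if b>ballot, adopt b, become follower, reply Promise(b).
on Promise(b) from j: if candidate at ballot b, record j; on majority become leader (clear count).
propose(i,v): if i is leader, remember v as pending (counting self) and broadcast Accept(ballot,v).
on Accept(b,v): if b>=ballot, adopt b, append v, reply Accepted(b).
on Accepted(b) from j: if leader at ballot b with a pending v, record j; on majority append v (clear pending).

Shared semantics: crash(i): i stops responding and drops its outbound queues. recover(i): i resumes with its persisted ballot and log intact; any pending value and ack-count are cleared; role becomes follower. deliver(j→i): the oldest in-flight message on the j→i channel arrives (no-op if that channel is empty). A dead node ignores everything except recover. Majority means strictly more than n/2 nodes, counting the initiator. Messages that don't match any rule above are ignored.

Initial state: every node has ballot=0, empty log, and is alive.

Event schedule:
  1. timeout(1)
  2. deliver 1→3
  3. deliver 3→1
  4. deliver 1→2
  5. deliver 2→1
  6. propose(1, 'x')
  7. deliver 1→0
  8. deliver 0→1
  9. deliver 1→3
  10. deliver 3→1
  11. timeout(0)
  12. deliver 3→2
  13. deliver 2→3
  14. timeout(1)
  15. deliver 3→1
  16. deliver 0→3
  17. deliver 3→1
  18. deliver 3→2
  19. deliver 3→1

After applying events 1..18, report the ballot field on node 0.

[1] timeout(1) → N1(cand b5 [-])
[2] deliver 1→3 → N3(foll b5 [-])
[3] deliver 3→1 → ∅
[4] deliver 1→2 → N2(foll b5 [-])
[5] deliver 2→1 → N1(lead b5 [-])
[6] propose(1,'x') → ∅
[7] deliver 1→0 → N0(foll b5 [-])
[8] deliver 0→1 → ∅
[9] deliver 1→3 → N3(foll b5 [x])
[10] deliver 3→1 → ∅
[11] timeout(0) → N0(cand b8 [-])
[12] deliver 3→2 → ∅
[13] deliver 2→3 → ∅
[14] timeout(1) → N1(cand b9 [-])
[15] deliver 3→1 → ∅
[16] deliver 0→3 → N3(foll b8 [x])
[17] deliver 3→1 → ∅
[18] deliver 3→2 → ∅

8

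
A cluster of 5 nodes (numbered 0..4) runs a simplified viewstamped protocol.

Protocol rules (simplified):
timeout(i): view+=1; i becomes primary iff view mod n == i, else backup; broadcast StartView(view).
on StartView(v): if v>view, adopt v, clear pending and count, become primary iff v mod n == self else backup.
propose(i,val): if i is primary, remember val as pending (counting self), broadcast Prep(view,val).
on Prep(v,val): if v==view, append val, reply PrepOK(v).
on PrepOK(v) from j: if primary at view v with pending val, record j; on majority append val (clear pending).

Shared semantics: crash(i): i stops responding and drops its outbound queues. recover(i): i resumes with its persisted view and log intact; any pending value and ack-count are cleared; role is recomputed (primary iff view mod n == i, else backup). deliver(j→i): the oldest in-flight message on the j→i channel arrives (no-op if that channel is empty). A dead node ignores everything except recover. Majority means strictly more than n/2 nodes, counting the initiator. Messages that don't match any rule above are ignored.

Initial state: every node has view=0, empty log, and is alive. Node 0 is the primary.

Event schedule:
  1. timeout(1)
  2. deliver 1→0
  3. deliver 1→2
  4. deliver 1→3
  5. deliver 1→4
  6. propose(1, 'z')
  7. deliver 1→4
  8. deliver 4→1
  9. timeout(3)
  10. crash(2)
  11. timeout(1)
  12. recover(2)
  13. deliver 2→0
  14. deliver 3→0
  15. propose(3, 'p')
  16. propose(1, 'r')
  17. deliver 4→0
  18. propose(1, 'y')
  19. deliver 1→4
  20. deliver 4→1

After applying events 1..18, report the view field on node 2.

e1 timeout(1): 1[prim,v=1,-]
e2 deliver 1→0: 0[back,v=1,-]
e3 deliver 1→2: 2[back,v=1,-]
e4 deliver 1→3: 3[back,v=1,-]
e5 deliver 1→4: 4[back,v=1,-]
e6 propose(1,'z'): ·
e7 deliver 1→4: 4[back,v=1,z]
e8 deliver 4→1: ·
e9 timeout(3): 3[back,v=2,-]
e10 crash(2): 2[✗back,v=1,-]
e11 timeout(1): 1[back,v=2,-]
e12 recover(2): 2[back,v=1,-]
e13 deliver 2→0: ·
e14 deliver 3→0: 0[back,v=2,-]
e15 propose(3,'p'): ·
e16 propose(1,'r'): ·
e17 deliver 4→0: ·
e18 propose(1,'y'): ·

1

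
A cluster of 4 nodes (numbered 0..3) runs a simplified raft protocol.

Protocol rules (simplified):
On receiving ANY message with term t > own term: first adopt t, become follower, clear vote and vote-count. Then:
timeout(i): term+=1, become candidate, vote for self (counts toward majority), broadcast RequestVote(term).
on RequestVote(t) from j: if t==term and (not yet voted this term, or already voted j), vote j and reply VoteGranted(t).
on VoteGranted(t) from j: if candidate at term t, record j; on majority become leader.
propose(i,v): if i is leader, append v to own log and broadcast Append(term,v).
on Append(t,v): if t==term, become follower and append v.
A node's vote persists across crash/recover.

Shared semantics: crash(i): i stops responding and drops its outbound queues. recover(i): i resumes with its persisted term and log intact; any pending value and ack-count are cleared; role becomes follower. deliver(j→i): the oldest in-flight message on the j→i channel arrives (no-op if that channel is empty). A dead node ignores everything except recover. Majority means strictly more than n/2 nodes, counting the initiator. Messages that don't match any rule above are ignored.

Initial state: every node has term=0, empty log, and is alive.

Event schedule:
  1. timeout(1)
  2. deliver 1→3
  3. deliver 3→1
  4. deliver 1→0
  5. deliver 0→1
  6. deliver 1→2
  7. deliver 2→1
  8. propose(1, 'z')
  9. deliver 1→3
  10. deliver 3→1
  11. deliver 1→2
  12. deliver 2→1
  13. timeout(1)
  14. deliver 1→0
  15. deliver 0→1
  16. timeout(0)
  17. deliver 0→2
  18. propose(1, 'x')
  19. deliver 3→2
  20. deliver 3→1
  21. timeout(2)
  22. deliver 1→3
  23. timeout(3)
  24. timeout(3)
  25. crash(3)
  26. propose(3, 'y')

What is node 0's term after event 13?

1. timeout(1):  <1:cand t1 ->
2. deliver 1→3:  <3:foll t1 ->
3. deliver 3→1:  nop
4. deliver 1→0:  <0:foll t1 ->
5. deliver 0→1:  <1:lead t1 ->
6. deliver 1→2:  <2:foll t1 ->
7. deliver 2→1:  nop
8. propose(1,'z'):  <1:lead t1 z>
9. deliver 1→3:  <3:foll t1 z>
10. deliver 3→1:  nop
11. deliver 1→2:  <2:foll t1 z>
12. deliver 2→1:  nop
13. timeout(1):  <1:cand t2 z>

1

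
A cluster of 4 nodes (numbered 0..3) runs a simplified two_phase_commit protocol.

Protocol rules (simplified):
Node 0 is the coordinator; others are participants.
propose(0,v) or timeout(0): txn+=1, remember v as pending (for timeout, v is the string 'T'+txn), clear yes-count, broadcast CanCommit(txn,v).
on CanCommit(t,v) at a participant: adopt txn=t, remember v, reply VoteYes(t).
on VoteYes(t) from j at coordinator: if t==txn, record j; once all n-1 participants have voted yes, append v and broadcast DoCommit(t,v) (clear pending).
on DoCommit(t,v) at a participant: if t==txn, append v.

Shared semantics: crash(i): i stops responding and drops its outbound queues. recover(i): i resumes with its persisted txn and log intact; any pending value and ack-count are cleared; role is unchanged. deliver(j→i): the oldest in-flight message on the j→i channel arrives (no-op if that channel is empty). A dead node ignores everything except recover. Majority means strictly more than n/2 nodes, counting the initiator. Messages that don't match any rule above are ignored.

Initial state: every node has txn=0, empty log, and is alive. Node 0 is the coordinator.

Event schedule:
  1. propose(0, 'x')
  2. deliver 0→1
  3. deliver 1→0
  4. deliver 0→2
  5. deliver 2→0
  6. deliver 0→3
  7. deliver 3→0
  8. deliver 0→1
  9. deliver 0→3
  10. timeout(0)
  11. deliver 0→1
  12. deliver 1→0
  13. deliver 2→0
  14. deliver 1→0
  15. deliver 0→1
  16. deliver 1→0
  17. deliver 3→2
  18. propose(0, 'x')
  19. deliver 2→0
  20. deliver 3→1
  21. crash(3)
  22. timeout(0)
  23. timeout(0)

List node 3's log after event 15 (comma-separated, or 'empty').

e1 propose(0,'x'): 0[coor,t=1,-]
e2 deliver 0→1: 1[part,t=1,-]
e3 deliver 1→0: ·
e4 deliver 0→2: 2[part,t=1,-]
e5 deliver 2→0: ·
e6 deliver 0→3: 3[part,t=1,-]
e7 deliver 3→0: 0[coor,t=1,x]
e8 deliver 0→1: 1[part,t=1,x]
e9 deliver 0→3: 3[part,t=1,x]
e10 timeout(0): 0[coor,t=2,x]
e11 deliver 0→1: 1[part,t=2,x]
e12 deliver 1→0: ·
e13 deliver 2→0: ·
e14 deliver 1→0: ·
e15 deliver 0→1: ·

x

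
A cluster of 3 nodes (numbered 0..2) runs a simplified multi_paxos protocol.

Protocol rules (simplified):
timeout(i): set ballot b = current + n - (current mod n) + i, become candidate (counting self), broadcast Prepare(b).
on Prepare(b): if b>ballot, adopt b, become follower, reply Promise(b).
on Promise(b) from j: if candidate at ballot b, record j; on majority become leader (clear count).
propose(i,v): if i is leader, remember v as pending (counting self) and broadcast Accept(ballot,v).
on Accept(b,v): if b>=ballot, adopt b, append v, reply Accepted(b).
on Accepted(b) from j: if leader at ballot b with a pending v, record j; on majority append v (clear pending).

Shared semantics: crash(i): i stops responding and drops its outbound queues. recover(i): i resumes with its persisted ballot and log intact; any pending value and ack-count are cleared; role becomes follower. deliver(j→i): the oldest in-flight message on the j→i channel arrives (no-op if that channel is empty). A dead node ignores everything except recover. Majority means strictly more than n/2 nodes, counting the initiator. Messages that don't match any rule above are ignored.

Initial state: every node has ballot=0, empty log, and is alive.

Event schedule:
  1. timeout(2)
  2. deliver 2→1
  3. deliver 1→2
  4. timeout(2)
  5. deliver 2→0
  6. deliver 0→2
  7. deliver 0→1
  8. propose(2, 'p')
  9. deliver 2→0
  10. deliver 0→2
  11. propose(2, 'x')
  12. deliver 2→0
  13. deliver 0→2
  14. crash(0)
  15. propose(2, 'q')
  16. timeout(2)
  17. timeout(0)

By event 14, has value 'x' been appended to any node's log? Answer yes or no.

yes

e1 timeout(2): 2[cand,b=5,-]
e2 deliver 2→1: 1[foll,b=5,-]
e3 deliver 1→2: 2[lead,b=5,-]
e4 timeout(2): 2[cand,b=8,-]
e5 deliver 2→0: 0[foll,b=5,-]
e6 deliver 0→2: ·
e7 deliver 0→1: ·
e8 propose(2,'p'): ·
e9 deliver 2→0: 0[foll,b=8,-]
e10 deliver 0→2: 2[lead,b=8,-]
e11 propose(2,'x'): ·
e12 deliver 2→0: 0[foll,b=8,x]
e13 deliver 0→2: 2[lead,b=8,x]
e14 crash(0): 0[✗foll,b=8,x]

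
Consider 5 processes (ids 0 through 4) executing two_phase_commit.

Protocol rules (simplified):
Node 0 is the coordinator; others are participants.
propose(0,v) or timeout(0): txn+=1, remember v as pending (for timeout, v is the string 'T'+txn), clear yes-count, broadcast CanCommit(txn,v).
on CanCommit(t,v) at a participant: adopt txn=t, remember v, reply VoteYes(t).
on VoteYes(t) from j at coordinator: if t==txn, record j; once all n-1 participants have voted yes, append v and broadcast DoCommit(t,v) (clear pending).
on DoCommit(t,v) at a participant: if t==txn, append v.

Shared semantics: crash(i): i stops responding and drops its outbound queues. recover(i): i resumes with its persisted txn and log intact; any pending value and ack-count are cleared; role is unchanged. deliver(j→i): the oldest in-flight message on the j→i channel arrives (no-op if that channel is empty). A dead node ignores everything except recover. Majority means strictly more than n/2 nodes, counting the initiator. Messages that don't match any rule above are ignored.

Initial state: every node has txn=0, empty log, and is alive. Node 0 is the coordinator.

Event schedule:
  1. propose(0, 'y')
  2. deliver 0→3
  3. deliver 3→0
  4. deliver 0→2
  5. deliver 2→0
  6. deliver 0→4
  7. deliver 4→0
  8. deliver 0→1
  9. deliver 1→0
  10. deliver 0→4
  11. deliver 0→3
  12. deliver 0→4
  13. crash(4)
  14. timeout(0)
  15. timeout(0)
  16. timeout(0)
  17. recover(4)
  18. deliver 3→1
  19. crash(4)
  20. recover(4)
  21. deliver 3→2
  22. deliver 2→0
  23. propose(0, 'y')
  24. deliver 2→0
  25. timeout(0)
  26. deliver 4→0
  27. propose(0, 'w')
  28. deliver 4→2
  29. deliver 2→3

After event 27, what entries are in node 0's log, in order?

e1 propose(0,'y'): 0[coor,t=1,-]
e2 deliver 0→3: 3[part,t=1,-]
e3 deliver 3→0: ·
e4 deliver 0→2: 2[part,t=1,-]
e5 deliver 2→0: ·
e6 deliver 0→4: 4[part,t=1,-]
e7 deliver 4→0: ·
e8 deliver 0→1: 1[part,t=1,-]
e9 deliver 1→0: 0[coor,t=1,y]
e10 deliver 0→4: 4[part,t=1,y]
e11 deliver 0→3: 3[part,t=1,y]
e12 deliver 0→4: ·
e13 crash(4): 4[✗part,t=1,y]
e14 timeout(0): 0[coor,t=2,y]
e15 timeout(0): 0[coor,t=3,y]
e16 timeout(0): 0[coor,t=4,y]
e17 recover(4): 4[part,t=1,y]
e18 deliver 3→1: ·
e19 crash(4): 4[✗part,t=1,y]
e20 recover(4): 4[part,t=1,y]
e21 deliver 3→2: ·
e22 deliver 2→0: ·
e23 propose(0,'y'): 0[coor,t=5,y]
e24 deliver 2→0: ·
e25 timeout(0): 0[coor,t=6,y]
e26 deliver 4→0: ·
e27 propose(0,'w'): 0[coor,t=7,y]

y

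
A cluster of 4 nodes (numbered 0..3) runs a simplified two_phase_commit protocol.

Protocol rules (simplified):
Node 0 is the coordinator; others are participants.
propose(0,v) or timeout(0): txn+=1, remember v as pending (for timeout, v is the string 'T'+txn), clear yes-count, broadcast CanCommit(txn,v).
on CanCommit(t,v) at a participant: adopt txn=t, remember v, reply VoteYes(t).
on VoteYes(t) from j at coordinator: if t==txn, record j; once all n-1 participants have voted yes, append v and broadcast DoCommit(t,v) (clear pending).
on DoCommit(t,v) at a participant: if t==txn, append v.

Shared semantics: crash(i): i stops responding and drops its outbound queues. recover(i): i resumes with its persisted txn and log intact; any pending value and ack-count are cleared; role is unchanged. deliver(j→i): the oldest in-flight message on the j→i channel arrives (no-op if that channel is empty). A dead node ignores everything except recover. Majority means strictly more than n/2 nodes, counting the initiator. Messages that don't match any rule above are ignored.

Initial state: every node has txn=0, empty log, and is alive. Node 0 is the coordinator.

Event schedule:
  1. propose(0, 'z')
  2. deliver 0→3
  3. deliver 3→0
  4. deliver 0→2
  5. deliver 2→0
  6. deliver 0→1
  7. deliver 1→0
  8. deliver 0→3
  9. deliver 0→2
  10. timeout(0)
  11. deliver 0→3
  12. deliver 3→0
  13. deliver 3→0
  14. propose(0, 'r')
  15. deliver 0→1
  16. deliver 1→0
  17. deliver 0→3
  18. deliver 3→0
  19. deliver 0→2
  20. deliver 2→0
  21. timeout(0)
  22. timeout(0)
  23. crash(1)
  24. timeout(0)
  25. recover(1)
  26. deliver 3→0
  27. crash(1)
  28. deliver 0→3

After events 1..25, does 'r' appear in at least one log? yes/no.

no

e1 propose(0,'z'): 0[coor,t=1,-]
e2 deliver 0→3: 3[part,t=1,-]
e3 deliver 3→0: ·
e4 deliver 0→2: 2[part,t=1,-]
e5 deliver 2→0: ·
e6 deliver 0→1: 1[part,t=1,-]
e7 deliver 1→0: 0[coor,t=1,z]
e8 deliver 0→3: 3[part,t=1,z]
e9 deliver 0→2: 2[part,t=1,z]
e10 timeout(0): 0[coor,t=2,z]
e11 deliver 0→3: 3[part,t=2,z]
e12 deliver 3→0: ·
e13 deliver 3→0: ·
e14 propose(0,'r'): 0[coor,t=3,z]
e15 deliver 0→1: 1[part,t=1,z]
e16 deliver 1→0: ·
e17 deliver 0→3: 3[part,t=3,z]
e18 deliver 3→0: ·
e19 deliver 0→2: 2[part,t=2,z]
e20 deliver 2→0: ·
e21 timeout(0): 0[coor,t=4,z]
e22 timeout(0): 0[coor,t=5,z]
e23 crash(1): 1[✗part,t=1,z]
e24 timeout(0): 0[coor,t=6,z]
e25 recover(1): 1[part,t=1,z]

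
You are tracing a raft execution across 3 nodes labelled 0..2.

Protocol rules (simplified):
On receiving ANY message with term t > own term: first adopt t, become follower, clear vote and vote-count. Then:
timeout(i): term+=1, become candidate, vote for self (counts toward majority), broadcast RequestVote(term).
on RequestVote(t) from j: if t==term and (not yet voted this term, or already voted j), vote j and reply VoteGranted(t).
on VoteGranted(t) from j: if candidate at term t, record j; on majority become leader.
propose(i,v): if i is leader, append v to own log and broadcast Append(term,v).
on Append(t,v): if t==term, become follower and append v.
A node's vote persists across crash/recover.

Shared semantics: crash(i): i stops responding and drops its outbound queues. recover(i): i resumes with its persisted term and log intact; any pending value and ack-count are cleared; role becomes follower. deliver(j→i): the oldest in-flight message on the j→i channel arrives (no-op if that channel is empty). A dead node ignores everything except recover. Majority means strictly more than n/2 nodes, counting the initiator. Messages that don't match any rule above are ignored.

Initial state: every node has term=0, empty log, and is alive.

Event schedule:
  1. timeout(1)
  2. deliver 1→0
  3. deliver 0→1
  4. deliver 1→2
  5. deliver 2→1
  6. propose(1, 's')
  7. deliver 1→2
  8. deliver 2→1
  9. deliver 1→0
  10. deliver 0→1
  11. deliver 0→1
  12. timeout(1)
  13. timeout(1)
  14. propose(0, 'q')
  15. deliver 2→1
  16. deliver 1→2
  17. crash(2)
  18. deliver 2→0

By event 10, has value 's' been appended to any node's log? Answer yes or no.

1. timeout(1):  <1:cand t1 ->
2. deliver 1→0:  <0:foll t1 ->
3. deliver 0→1:  <1:lead t1 ->
4. deliver 1→2:  <2:foll t1 ->
5. deliver 2→1:  nop
6. propose(1,'s'):  <1:lead t1 s>
7. deliver 1→2:  <2:foll t1 s>
8. deliver 2→1:  nop
9. deliver 1→0:  <0:foll t1 s>
10. deliver 0→1:  nop

yes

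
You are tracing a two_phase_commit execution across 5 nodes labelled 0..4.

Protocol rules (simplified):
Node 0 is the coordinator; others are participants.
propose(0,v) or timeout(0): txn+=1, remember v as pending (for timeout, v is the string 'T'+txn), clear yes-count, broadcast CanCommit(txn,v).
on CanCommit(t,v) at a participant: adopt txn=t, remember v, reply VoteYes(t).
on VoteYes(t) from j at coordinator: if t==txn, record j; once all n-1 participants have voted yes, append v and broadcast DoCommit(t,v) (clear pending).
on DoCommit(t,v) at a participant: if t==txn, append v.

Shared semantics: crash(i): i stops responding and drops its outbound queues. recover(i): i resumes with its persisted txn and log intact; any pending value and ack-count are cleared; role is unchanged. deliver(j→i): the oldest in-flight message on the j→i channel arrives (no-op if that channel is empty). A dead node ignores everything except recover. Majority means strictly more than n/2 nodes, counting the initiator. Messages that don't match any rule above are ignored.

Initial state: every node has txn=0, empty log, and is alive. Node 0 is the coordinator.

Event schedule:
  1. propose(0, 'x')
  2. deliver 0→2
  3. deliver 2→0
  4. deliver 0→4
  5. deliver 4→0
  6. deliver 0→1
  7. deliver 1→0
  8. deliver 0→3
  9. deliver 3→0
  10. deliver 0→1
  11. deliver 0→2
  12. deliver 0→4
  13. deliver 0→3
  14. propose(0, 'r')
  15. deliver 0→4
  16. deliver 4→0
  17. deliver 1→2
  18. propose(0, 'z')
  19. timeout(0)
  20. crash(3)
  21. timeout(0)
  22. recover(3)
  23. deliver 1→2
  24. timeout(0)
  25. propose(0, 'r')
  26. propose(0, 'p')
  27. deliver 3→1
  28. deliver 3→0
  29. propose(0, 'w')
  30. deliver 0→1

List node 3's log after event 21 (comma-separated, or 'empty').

after 1 — propose(0,'x'): n0:coor/t1/[-]
after 2 — deliver 0→2: n2:part/t1/[-]
after 3 — deliver 2→0: ·
after 4 — deliver 0→4: n4:part/t1/[-]
after 5 — deliver 4→0: ·
after 6 — deliver 0→1: n1:part/t1/[-]
after 7 — deliver 1→0: ·
after 8 — deliver 0→3: n3:part/t1/[-]
after 9 — deliver 3→0: n0:coor/t1/[x]
after 10 — deliver 0→1: n1:part/t1/[x]
after 11 — deliver 0→2: n2:part/t1/[x]
after 12 — deliver 0→4: n4:part/t1/[x]
after 13 — deliver 0→3: n3:part/t1/[x]
after 14 — propose(0,'r'): n0:coor/t2/[x]
after 15 — deliver 0→4: n4:part/t2/[x]
after 16 — deliver 4→0: ·
after 17 — deliver 1→2: ·
after 18 — propose(0,'z'): n0:coor/t3/[x]
after 19 — timeout(0): n0:coor/t4/[x]
after 20 — crash(3): n3:✗part/t1/[x]
after 21 — timeout(0): n0:coor/t5/[x]

x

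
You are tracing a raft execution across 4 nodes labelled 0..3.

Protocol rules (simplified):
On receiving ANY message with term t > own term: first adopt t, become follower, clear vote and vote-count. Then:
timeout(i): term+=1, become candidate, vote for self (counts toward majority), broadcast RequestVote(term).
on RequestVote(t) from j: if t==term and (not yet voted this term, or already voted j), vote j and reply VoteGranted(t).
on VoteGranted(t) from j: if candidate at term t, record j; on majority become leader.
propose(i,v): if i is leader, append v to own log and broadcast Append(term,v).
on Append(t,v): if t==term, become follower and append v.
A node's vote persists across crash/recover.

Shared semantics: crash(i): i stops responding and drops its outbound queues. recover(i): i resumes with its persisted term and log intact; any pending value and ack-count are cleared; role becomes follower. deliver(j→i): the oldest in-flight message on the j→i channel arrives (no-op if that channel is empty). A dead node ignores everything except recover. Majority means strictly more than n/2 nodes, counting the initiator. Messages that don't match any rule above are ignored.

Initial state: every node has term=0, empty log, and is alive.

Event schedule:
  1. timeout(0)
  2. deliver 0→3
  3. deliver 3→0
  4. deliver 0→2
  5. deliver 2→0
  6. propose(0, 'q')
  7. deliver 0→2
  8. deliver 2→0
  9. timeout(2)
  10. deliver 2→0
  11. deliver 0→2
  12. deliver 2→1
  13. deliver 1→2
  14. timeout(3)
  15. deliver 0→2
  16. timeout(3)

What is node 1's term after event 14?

2

after 1 — timeout(0): n0:cand/t1/[-]
after 2 — deliver 0→3: n3:foll/t1/[-]
after 3 — deliver 3→0: ·
after 4 — deliver 0→2: n2:foll/t1/[-]
after 5 — deliver 2→0: n0:lead/t1/[-]
after 6 — propose(0,'q'): n0:lead/t1/[q]
after 7 — deliver 0→2: n2:foll/t1/[q]
after 8 — deliver 2→0: ·
after 9 — timeout(2): n2:cand/t2/[q]
after 10 — deliver 2→0: n0:foll/t2/[q]
after 11 — deliver 0→2: ·
after 12 — deliver 2→1: n1:foll/t2/[-]
after 13 — deliver 1→2: n2:lead/t2/[q]
after 14 — timeout(3): n3:cand/t2/[-]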